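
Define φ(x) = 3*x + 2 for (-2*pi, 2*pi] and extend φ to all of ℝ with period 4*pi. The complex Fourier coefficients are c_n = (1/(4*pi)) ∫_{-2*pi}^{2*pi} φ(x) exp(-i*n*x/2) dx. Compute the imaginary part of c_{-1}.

6

Since φ is real-valued, Im(c_{-1}) = -(1/(4*pi)) ∫_{-2*pi}^{2*pi} φ(x) sin(-x/2) dx = b_{1}/2.
Integrating by parts (boundary term plus one more integral), an antiderivative of (3*x + 2) sin(-x/2) is 6*x*cos(x/2) - 12*sin(x/2) + 4*cos(x/2); evaluating from -2*pi to 2*pi: ∫_{-2*pi}^{2*pi} (3*x + 2) sin(-x/2) dx = (-12*pi - 4) - (-4 + 12*pi) = -24*pi.
Hence Im(c_{-1}) = (-1/(4*pi))·(-24*pi) = 6.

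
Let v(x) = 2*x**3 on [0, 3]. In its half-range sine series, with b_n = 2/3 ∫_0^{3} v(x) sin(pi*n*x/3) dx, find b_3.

-24/pi**3 + 36/pi

b_3 = 2/3 ∫_0^{3} (2*x**3) sin(pi*x) dx.
Integrating by parts three times (tabular method), an antiderivative of (2*x**3) sin(pi*x) is -2*x**3*cos(pi*x)/pi + 6*x**2*sin(pi*x)/pi**2 + 12*x*cos(pi*x)/pi**3 - 12*sin(pi*x)/pi**4; evaluating from 0 to 3: ∫_{0}^{3} (2*x**3) sin(pi*x) dx = (-36/pi**3 + 54/pi) - (0) = -36/pi**3 + 54/pi.
Hence b_3 = (2/3)·(-36/pi**3 + 54/pi) = -24/pi**3 + 36/pi.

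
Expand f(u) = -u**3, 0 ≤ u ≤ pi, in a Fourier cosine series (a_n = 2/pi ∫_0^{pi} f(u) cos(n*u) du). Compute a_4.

a_4 = 2/pi ∫_0^{pi} (-u**3) cos(4*u) du.
Integrating by parts three times (tabular method), an antiderivative of (-u**3) cos(4*u) is -u**3*sin(4*u)/4 - 3*u**2*cos(4*u)/16 + 3*u*sin(4*u)/32 + 3*cos(4*u)/128; evaluating from 0 to pi: ∫_{0}^{pi} (-u**3) cos(4*u) du = (3/128 - 3*pi**2/16) - (3/128) = -3*pi**2/16.
Hence a_4 = (2/pi)·(-3*pi**2/16) = -3*pi/8.

-3*pi/8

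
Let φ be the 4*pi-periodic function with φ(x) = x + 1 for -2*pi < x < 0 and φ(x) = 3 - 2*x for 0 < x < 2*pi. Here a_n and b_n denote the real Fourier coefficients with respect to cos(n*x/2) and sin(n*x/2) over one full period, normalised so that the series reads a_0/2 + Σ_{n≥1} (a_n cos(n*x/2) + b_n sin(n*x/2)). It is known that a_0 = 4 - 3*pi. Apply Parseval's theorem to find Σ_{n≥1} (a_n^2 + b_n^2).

-2*pi + 2 + 13*pi**2/6

Parseval: a_0^2/2 + Σ_{n≥1} (a_n^2+b_n^2) = (1/(2*pi)) ∫_{-2*pi}^{2*pi} φ(x)^2 dx = -14*pi + 10 + 20*pi**2/3.
Subtract a_0^2/2 = (4 - 3*pi)**2/2: Σ (a_n^2+b_n^2) = -2*pi + 2 + 13*pi**2/6.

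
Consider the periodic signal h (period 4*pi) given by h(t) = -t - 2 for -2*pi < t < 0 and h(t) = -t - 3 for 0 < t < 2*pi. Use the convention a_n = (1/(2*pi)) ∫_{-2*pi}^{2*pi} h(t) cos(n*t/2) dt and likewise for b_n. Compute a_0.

a_0 = (1/(2*pi)) ∫_{-2*pi}^{2*pi} h(t) dt = (1/(2*pi)) · (-10*pi) = -5.

-5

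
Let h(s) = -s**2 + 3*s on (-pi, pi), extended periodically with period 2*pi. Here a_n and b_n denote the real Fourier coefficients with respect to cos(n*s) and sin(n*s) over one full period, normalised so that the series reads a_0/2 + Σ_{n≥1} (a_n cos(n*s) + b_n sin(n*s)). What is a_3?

4/9

a_3 = 1/pi ∫_{-pi}^{pi} h(s) cos(3*s) ds.
Integrating by parts twice (tabular method), an antiderivative of (-s**2 + 3*s) cos(3*s) is -s**2*sin(3*s)/3 + s*sin(3*s) - 2*s*cos(3*s)/9 + 2*sin(3*s)/27 + cos(3*s)/3; evaluating from -pi to pi: ∫_{-pi}^{pi} (-s**2 + 3*s) cos(3*s) ds = (-1/3 + 2*pi/9) - (-2*pi/9 - 1/3) = 4*pi/9.
Hence a_3 = (1/pi)·(4*pi/9) = 4/9.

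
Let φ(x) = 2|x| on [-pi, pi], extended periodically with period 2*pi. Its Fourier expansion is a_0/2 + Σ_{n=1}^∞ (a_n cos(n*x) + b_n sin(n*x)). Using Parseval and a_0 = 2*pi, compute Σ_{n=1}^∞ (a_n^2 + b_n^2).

2*pi**2/3

Parseval: a_0^2/2 + Σ_{n≥1} (a_n^2+b_n^2) = 1/pi ∫_{-pi}^{pi} φ(x)^2 dx = 8*pi**2/3.
Subtract a_0^2/2 = 2*pi**2: Σ (a_n^2+b_n^2) = 2*pi**2/3.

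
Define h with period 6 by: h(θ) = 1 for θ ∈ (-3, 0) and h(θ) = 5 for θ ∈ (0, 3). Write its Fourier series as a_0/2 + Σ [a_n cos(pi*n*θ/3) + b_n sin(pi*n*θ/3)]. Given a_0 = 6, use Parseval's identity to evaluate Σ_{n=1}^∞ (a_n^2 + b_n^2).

Parseval: a_0^2/2 + Σ_{n≥1} (a_n^2+b_n^2) = 1/3 ∫_{-3}^{3} h(θ)^2 dθ = 26.
Subtract a_0^2/2 = 18: Σ (a_n^2+b_n^2) = 8.

8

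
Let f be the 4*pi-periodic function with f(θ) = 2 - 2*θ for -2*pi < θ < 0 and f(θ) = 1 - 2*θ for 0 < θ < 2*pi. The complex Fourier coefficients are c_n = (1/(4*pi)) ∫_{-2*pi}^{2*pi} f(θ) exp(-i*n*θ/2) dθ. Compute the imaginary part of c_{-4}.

1

Since f is real-valued, Im(c_{-4}) = -(1/(4*pi)) ∫_{-2*pi}^{2*pi} f(θ) sin(-2*θ) dθ = b_{4}/2.
Split the integral at the breakpoints.
Integrating by parts (boundary term plus one more integral), an antiderivative of (2 - 2*θ) sin(-2*θ) is -θ*cos(2*θ) + sin(2*θ)/2 + cos(2*θ); evaluating from -2*pi to 0: ∫_{-2*pi}^{0} (2 - 2*θ) sin(-2*θ) dθ = (1) - (1 + 2*pi) = -2*pi.
Integrating by parts (boundary term plus one more integral), an antiderivative of (1 - 2*θ) sin(-2*θ) is -θ*cos(2*θ) + sin(2*θ)/2 + cos(2*θ)/2; evaluating from 0 to 2*pi: ∫_{0}^{2*pi} (1 - 2*θ) sin(-2*θ) dθ = (1/2 - 2*pi) - (1/2) = -2*pi.
So ∫_{-2*pi}^{2*pi} f(θ) sin(-2*θ) dθ = -4*pi.
Hence Im(c_{-4}) = (-1/(4*pi))·(-4*pi) = 1.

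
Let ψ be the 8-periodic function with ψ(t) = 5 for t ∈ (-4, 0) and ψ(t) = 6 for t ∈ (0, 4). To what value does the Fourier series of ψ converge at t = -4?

At t = -4 the one-sided limits are ψ(-4^-) = 6 and ψ(-4^+) = 5.
By Dirichlet's theorem the series converges to their average, [(6) + (5)]/2 = 11/2.

11/2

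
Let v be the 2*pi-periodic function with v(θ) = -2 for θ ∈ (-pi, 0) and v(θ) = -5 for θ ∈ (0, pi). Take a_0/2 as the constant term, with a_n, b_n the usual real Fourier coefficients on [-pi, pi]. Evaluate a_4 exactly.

0

a_4 = 1/pi ∫_{-pi}^{pi} v(θ) cos(4*θ) dθ.
Split the integral at the breakpoints.
Directly, an antiderivative of (-2) cos(4*θ) is -sin(4*θ)/2; evaluating from -pi to 0: ∫_{-pi}^{0} (-2) cos(4*θ) dθ = (0) - (0) = 0.
Directly, an antiderivative of (-5) cos(4*θ) is -5*sin(4*θ)/4; evaluating from 0 to pi: ∫_{0}^{pi} (-5) cos(4*θ) dθ = (0) - (0) = 0.
Summing the pieces and multiplying by (1/pi) gives a_4 = 0.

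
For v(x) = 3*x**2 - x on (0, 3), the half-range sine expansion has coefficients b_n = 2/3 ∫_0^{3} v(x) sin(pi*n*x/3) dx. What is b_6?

b_6 = 2/3 ∫_0^{3} (3*x**2 - x) sin(2*pi*x) dx.
Integrating by parts twice (tabular method), an antiderivative of (3*x**2 - x) sin(2*pi*x) is -3*x**2*cos(2*pi*x)/(2*pi) + 3*x*sin(2*pi*x)/(2*pi**2) + x*cos(2*pi*x)/(2*pi) - sin(2*pi*x)/(4*pi**2) + 3*cos(2*pi*x)/(4*pi**3); evaluating from 0 to 3: ∫_{0}^{3} (3*x**2 - x) sin(2*pi*x) dx = (-12/pi + 3/(4*pi**3)) - (3/(4*pi**3)) = -12/pi.
Hence b_6 = (2/3)·(-12/pi) = -8/pi.

-8/pi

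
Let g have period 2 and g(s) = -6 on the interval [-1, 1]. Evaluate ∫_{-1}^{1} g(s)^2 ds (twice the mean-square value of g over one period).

72

∫_{-1}^{1} g(s)^2 ds = 72.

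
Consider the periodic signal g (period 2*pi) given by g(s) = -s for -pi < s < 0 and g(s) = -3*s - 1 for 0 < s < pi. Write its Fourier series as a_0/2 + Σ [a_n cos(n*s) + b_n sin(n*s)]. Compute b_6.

2/3

b_6 = 1/pi ∫_{-pi}^{pi} g(s) sin(6*s) ds.
Split the integral at the breakpoints.
Integrating by parts (boundary term plus one more integral), an antiderivative of (-s) sin(6*s) is s*cos(6*s)/6 - sin(6*s)/36; evaluating from -pi to 0: ∫_{-pi}^{0} (-s) sin(6*s) ds = (0) - (-pi/6) = pi/6.
Integrating by parts (boundary term plus one more integral), an antiderivative of (-3*s - 1) sin(6*s) is s*cos(6*s)/2 - sin(6*s)/12 + cos(6*s)/6; evaluating from 0 to pi: ∫_{0}^{pi} (-3*s - 1) sin(6*s) ds = (1/6 + pi/2) - (1/6) = pi/2.
Summing the pieces and multiplying by (1/pi) gives b_6 = 2/3.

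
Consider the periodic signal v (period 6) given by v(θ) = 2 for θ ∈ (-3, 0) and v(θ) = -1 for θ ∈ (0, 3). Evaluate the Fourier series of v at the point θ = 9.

θ = 9 differs from θ = 3 by 1 full period(s), and the series is 6-periodic.
At θ = 3 the one-sided limits are v(3^-) = -1 and v(3^+) = 2.
By Dirichlet's theorem the series converges to their average, [(-1) + (2)]/2 = 1/2.

1/2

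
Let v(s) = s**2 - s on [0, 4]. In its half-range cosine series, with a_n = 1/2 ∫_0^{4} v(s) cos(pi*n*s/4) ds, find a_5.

a_5 = 1/2 ∫_0^{4} (s**2 - s) cos(5*pi*s/4) ds.
Integrating by parts twice (tabular method), an antiderivative of (s**2 - s) cos(5*pi*s/4) is 4*s**2*sin(5*pi*s/4)/(5*pi) - 4*s*sin(5*pi*s/4)/(5*pi) + 32*s*cos(5*pi*s/4)/(25*pi**2) - 128*sin(5*pi*s/4)/(125*pi**3) - 16*cos(5*pi*s/4)/(25*pi**2); evaluating from 0 to 4: ∫_{0}^{4} (s**2 - s) cos(5*pi*s/4) ds = (-112/(25*pi**2)) - (-16/(25*pi**2)) = -96/(25*pi**2).
Hence a_5 = (1/2)·(-96/(25*pi**2)) = -48/(25*pi**2).

-48/(25*pi**2)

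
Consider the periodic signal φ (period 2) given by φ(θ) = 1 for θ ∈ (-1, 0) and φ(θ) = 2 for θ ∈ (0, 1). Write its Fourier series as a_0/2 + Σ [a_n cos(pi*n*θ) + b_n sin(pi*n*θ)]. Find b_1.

b_1 = ∫_{-1}^{1} φ(θ) sin(pi*θ) dθ.
Split the integral at the breakpoints.
Directly, an antiderivative of (1) sin(pi*θ) is -cos(pi*θ)/pi; evaluating from -1 to 0: ∫_{-1}^{0} (1) sin(pi*θ) dθ = (-1/pi) - (1/pi) = -2/pi.
Directly, an antiderivative of (2) sin(pi*θ) is -2*cos(pi*θ)/pi; evaluating from 0 to 1: ∫_{0}^{1} (2) sin(pi*θ) dθ = (2/pi) - (-2/pi) = 4/pi.
Summing the pieces gives b_1 = 2/pi.

2/pi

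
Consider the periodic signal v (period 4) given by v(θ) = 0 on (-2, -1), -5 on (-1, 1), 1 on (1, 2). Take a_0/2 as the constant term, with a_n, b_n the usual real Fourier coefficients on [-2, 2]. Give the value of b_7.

b_7 = 1/2 ∫_{-2}^{2} v(θ) sin(7*pi*θ/2) dθ.
Split the integral at the breakpoints.
∫_{-2}^{-1} (0) sin(7*pi*θ/2) dθ = 0.
Directly, an antiderivative of (-5) sin(7*pi*θ/2) is 10*cos(7*pi*θ/2)/(7*pi); evaluating from -1 to 1: ∫_{-1}^{1} (-5) sin(7*pi*θ/2) dθ = (0) - (0) = 0.
Directly, an antiderivative of (1) sin(7*pi*θ/2) is -2*cos(7*pi*θ/2)/(7*pi); evaluating from 1 to 2: ∫_{1}^{2} (1) sin(7*pi*θ/2) dθ = (2/(7*pi)) - (0) = 2/(7*pi).
Summing the pieces and multiplying by (1/2) gives b_7 = 1/(7*pi).

1/(7*pi)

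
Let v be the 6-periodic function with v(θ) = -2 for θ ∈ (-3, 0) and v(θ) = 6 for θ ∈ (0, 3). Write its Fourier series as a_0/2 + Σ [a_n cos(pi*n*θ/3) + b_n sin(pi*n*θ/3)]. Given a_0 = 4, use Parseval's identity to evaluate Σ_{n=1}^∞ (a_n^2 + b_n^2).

Parseval: a_0^2/2 + Σ_{n≥1} (a_n^2+b_n^2) = 1/3 ∫_{-3}^{3} v(θ)^2 dθ = 40.
Subtract a_0^2/2 = 8: Σ (a_n^2+b_n^2) = 32.

32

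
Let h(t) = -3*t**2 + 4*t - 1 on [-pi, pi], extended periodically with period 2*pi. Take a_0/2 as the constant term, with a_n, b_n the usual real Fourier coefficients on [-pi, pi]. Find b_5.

8/5

b_5 = 1/pi ∫_{-pi}^{pi} h(t) sin(5*t) dt.
Integrating by parts twice (tabular method), an antiderivative of (-3*t**2 + 4*t - 1) sin(5*t) is 3*t**2*cos(5*t)/5 - 6*t*sin(5*t)/25 - 4*t*cos(5*t)/5 + 4*sin(5*t)/25 + 19*cos(5*t)/125; evaluating from -pi to pi: ∫_{-pi}^{pi} (-3*t**2 + 4*t - 1) sin(5*t) dt = (-3*pi**2/5 - 19/125 + 4*pi/5) - (-3*pi**2/5 - 4*pi/5 - 19/125) = 8*pi/5.
Hence b_5 = (1/pi)·(8*pi/5) = 8/5.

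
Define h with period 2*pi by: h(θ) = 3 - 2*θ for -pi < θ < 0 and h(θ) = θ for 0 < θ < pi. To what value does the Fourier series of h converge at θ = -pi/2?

h is continuous at θ = -pi/2 with value 3 + pi, so the series converges to 3 + pi there.

3 + pi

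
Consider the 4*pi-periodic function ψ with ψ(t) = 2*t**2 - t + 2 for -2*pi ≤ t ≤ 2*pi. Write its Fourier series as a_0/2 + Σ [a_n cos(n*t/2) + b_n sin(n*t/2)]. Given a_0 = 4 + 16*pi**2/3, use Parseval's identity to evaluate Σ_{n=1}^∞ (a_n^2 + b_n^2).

8*pi**2*(15 + 64*pi**2)/45

Parseval: a_0^2/2 + Σ_{n≥1} (a_n^2+b_n^2) = (1/(2*pi)) ∫_{-2*pi}^{2*pi} ψ(t)^2 dt = 8 + 24*pi**2 + 128*pi**4/5.
Subtract a_0^2/2 = 8*(3 + 4*pi**2)**2/9: Σ (a_n^2+b_n^2) = 8*pi**2*(15 + 64*pi**2)/45.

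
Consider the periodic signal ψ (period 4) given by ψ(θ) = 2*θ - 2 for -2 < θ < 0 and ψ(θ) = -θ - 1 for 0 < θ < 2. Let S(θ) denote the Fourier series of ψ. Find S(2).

-9/2

θ = 2 differs from θ = -2 by 1 full period(s), and the series is 4-periodic.
At θ = -2 the one-sided limits are ψ(-2^-) = -3 and ψ(-2^+) = -6.
By Dirichlet's theorem the series converges to their average, [(-3) + (-6)]/2 = -9/2.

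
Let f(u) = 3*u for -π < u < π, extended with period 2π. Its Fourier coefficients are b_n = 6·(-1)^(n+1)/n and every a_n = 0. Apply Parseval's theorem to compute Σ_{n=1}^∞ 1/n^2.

Parseval: Σ b_n^2 = (1/π) ∫_{-π}^{π} f(u)^2 du = 6*pi**2.
Σ b_n^2 = Σ 36/n^2, so Σ 1/n^2 = (6*pi**2)/36 = pi**2/6.

pi**2/6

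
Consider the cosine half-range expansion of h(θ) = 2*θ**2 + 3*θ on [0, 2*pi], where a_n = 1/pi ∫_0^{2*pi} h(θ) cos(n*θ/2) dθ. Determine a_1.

-32 - 24/pi

a_1 = 1/pi ∫_0^{2*pi} (2*θ**2 + 3*θ) cos(θ/2) dθ.
Integrating by parts twice (tabular method), an antiderivative of (2*θ**2 + 3*θ) cos(θ/2) is 4*θ**2*sin(θ/2) + 6*θ*sin(θ/2) + 16*θ*cos(θ/2) - 32*sin(θ/2) + 12*cos(θ/2); evaluating from 0 to 2*pi: ∫_{0}^{2*pi} (2*θ**2 + 3*θ) cos(θ/2) dθ = (-32*pi - 12) - (12) = -32*pi - 24.
Hence a_1 = (1/pi)·(-32*pi - 24) = -32 - 24/pi.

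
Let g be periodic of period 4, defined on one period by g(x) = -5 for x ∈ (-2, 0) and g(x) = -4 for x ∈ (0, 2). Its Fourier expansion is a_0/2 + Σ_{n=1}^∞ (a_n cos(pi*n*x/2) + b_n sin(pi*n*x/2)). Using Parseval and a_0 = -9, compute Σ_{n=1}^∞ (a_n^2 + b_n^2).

1/2

Parseval: a_0^2/2 + Σ_{n≥1} (a_n^2+b_n^2) = 1/2 ∫_{-2}^{2} g(x)^2 dx = 41.
Subtract a_0^2/2 = 81/2: Σ (a_n^2+b_n^2) = 1/2.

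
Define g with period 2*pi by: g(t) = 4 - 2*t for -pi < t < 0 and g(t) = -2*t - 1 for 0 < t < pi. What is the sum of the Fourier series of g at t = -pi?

At t = -pi the one-sided limits are g(-pi^-) = -2*pi - 1 and g(-pi^+) = 4 + 2*pi.
By Dirichlet's theorem the series converges to their average, [(-2*pi - 1) + (4 + 2*pi)]/2 = 3/2.

3/2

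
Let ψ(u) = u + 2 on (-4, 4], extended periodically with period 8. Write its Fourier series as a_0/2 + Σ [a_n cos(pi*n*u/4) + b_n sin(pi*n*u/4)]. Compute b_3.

8/(3*pi)

b_3 = 1/4 ∫_{-4}^{4} ψ(u) sin(3*pi*u/4) du.
Integrating by parts (boundary term plus one more integral), an antiderivative of (u + 2) sin(3*pi*u/4) is -4*u*cos(3*pi*u/4)/(3*pi) + 16*sin(3*pi*u/4)/(9*pi**2) - 8*cos(3*pi*u/4)/(3*pi); evaluating from -4 to 4: ∫_{-4}^{4} (u + 2) sin(3*pi*u/4) du = (8/pi) - (-8/(3*pi)) = 32/(3*pi).
Hence b_3 = (1/4)·(32/(3*pi)) = 8/(3*pi).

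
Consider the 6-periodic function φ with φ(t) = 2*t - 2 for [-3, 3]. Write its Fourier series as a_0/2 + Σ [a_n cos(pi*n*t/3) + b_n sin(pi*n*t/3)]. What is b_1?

b_1 = 1/3 ∫_{-3}^{3} φ(t) sin(pi*t/3) dt.
Integrating by parts (boundary term plus one more integral), an antiderivative of (2*t - 2) sin(pi*t/3) is -6*t*cos(pi*t/3)/pi + 18*sin(pi*t/3)/pi**2 + 6*cos(pi*t/3)/pi; evaluating from -3 to 3: ∫_{-3}^{3} (2*t - 2) sin(pi*t/3) dt = (12/pi) - (-24/pi) = 36/pi.
Hence b_1 = (1/3)·(36/pi) = 12/pi.

12/pi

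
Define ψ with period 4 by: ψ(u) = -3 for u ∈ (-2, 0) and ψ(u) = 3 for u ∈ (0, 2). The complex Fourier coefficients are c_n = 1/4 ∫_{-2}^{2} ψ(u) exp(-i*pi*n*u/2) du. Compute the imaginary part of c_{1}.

Since ψ is real-valued, Im(c_{1}) = -1/4 ∫_{-2}^{2} ψ(u) sin(pi*u/2) du = -b_{1}/2.
ψ is odd and sin(pi*u/2) is odd, so the integrand is even: ∫_{-2}^{2} ψ(u) sin(pi*u/2) du = 2∫_0^{2} ψ(u) sin(pi*u/2) du.
Directly, an antiderivative of (3) sin(pi*u/2) is -6*cos(pi*u/2)/pi; evaluating from 0 to 2: ∫_{0}^{2} (3) sin(pi*u/2) du = (6/pi) - (-6/pi) = 12/pi.
So ∫_{-2}^{2} ψ(u) sin(pi*u/2) du = 24/pi.
Hence Im(c_{1}) = (-1/4)·(24/pi) = -6/pi.

-6/pi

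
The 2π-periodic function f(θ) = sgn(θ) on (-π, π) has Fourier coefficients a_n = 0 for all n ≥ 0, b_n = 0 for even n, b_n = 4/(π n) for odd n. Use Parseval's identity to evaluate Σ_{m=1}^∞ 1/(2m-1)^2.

pi**2/8

Parseval: Σ b_n^2 = (1/π) ∫_{-π}^{π} f(θ)^2 dθ = 2.
Only odd n contribute, with b_n^2 = 16/(π^2 n^2), so Σ_{m≥1} 1/(2m-1)^2 = π^2·(2)/16 = pi**2/8.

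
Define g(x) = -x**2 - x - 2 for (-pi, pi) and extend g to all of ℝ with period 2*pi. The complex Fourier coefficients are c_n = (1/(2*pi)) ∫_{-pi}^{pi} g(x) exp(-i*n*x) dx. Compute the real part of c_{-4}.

Since g is real-valued, Re(c_{-4}) = (1/(2*pi)) ∫_{-pi}^{pi} g(x) cos(-4*x) dx = a_{4}/2.
Integrating by parts twice (tabular method), an antiderivative of (-x**2 - x - 2) cos(-4*x) is -x**2*sin(4*x)/4 - x*sin(4*x)/4 - x*cos(4*x)/8 - 15*sin(4*x)/32 - cos(4*x)/16; evaluating from -pi to pi: ∫_{-pi}^{pi} (-x**2 - x - 2) cos(-4*x) dx = (-pi/8 - 1/16) - (-1/16 + pi/8) = -pi/4.
Hence Re(c_{-4}) = (1/(2*pi))·(-pi/4) = -1/8.

-1/8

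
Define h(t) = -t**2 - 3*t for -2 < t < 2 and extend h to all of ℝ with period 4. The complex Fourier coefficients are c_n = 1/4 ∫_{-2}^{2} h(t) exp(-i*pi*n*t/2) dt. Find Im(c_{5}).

6/(5*pi)

Since h is real-valued, Im(c_{5}) = -1/4 ∫_{-2}^{2} h(t) sin(5*pi*t/2) dt = -b_{5}/2.
Integrating by parts twice (tabular method), an antiderivative of (-t**2 - 3*t) sin(5*pi*t/2) is 2*t**2*cos(5*pi*t/2)/(5*pi) - 8*t*sin(5*pi*t/2)/(25*pi**2) + 6*t*cos(5*pi*t/2)/(5*pi) - 12*sin(5*pi*t/2)/(25*pi**2) - 16*cos(5*pi*t/2)/(125*pi**3); evaluating from -2 to 2: ∫_{-2}^{2} (-t**2 - 3*t) sin(5*pi*t/2) dt = (-4/pi + 16/(125*pi**3)) - (4*(4 + 25*pi**2)/(125*pi**3)) = -24/(5*pi).
Hence Im(c_{5}) = (-1/4)·(-24/(5*pi)) = 6/(5*pi).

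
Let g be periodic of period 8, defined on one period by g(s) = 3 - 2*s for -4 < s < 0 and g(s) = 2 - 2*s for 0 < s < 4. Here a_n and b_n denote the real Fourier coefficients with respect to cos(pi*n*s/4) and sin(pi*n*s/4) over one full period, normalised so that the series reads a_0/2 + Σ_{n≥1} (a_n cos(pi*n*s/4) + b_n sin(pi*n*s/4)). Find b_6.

8/(3*pi)

b_6 = 1/4 ∫_{-4}^{4} g(s) sin(3*pi*s/2) ds.
Split the integral at the breakpoints.
Integrating by parts (boundary term plus one more integral), an antiderivative of (3 - 2*s) sin(3*pi*s/2) is 4*s*cos(3*pi*s/2)/(3*pi) - 8*sin(3*pi*s/2)/(9*pi**2) - 2*cos(3*pi*s/2)/pi; evaluating from -4 to 0: ∫_{-4}^{0} (3 - 2*s) sin(3*pi*s/2) ds = (-2/pi) - (-22/(3*pi)) = 16/(3*pi).
Integrating by parts (boundary term plus one more integral), an antiderivative of (2 - 2*s) sin(3*pi*s/2) is 4*s*cos(3*pi*s/2)/(3*pi) - 8*sin(3*pi*s/2)/(9*pi**2) - 4*cos(3*pi*s/2)/(3*pi); evaluating from 0 to 4: ∫_{0}^{4} (2 - 2*s) sin(3*pi*s/2) ds = (4/pi) - (-4/(3*pi)) = 16/(3*pi).
Summing the pieces and multiplying by (1/4) gives b_6 = 8/(3*pi).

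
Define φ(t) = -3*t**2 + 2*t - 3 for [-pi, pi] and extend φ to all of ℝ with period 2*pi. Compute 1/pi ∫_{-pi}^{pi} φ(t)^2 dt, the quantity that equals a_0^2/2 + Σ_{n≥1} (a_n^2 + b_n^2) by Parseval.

1/pi ∫_{-pi}^{pi} φ(t)^2 dt = 1/pi · (2*pi*(135 + 110*pi**2 + 27*pi**4)/15) = 18 + 44*pi**2/3 + 18*pi**4/5.

18 + 44*pi**2/3 + 18*pi**4/5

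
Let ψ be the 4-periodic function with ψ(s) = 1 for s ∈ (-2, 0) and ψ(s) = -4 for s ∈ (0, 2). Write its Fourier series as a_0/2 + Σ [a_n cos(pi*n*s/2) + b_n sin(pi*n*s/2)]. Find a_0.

-3

a_0 = 1/2 ∫_{-2}^{2} ψ(s) ds = 1/2 · (-6) = -3.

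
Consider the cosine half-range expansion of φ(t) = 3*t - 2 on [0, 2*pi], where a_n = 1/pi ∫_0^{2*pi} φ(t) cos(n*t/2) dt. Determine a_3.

-8/(3*pi)

a_3 = 1/pi ∫_0^{2*pi} (3*t - 2) cos(3*t/2) dt.
Integrating by parts (boundary term plus one more integral), an antiderivative of (3*t - 2) cos(3*t/2) is 2*t*sin(3*t/2) - 4*sin(3*t/2)/3 + 4*cos(3*t/2)/3; evaluating from 0 to 2*pi: ∫_{0}^{2*pi} (3*t - 2) cos(3*t/2) dt = (-4/3) - (4/3) = -8/3.
Hence a_3 = (1/pi)·(-8/3) = -8/(3*pi).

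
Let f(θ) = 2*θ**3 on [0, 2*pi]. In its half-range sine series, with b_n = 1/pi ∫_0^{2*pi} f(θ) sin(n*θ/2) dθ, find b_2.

b_2 = 1/pi ∫_0^{2*pi} (2*θ**3) sin(θ) dθ.
Integrating by parts three times (tabular method), an antiderivative of (2*θ**3) sin(θ) is -2*θ**3*cos(θ) + 6*θ**2*sin(θ) + 12*θ*cos(θ) - 12*sin(θ); evaluating from 0 to 2*pi: ∫_{0}^{2*pi} (2*θ**3) sin(θ) dθ = (-16*pi**3 + 24*pi) - (0) = -16*pi**3 + 24*pi.
Hence b_2 = (1/pi)·(-16*pi**3 + 24*pi) = 24 - 16*pi**2.

24 - 16*pi**2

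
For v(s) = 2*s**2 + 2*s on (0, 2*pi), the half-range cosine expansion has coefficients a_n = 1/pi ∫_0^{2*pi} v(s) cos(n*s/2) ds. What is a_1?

a_1 = 1/pi ∫_0^{2*pi} (2*s**2 + 2*s) cos(s/2) ds.
Integrating by parts twice (tabular method), an antiderivative of (2*s**2 + 2*s) cos(s/2) is 4*s**2*sin(s/2) + 4*s*sin(s/2) + 16*s*cos(s/2) - 32*sin(s/2) + 8*cos(s/2); evaluating from 0 to 2*pi: ∫_{0}^{2*pi} (2*s**2 + 2*s) cos(s/2) ds = (-32*pi - 8) - (8) = -32*pi - 16.
Hence a_1 = (1/pi)·(-32*pi - 16) = -32 - 16/pi.

-32 - 16/pi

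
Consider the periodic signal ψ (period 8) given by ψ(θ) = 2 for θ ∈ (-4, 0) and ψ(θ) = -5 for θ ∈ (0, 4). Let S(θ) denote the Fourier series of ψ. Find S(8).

-3/2

θ = 8 differs from θ = 0 by 1 full period(s), and the series is 8-periodic.
At θ = 0 the one-sided limits are ψ(0^-) = 2 and ψ(0^+) = -5.
By Dirichlet's theorem the series converges to their average, [(2) + (-5)]/2 = -3/2.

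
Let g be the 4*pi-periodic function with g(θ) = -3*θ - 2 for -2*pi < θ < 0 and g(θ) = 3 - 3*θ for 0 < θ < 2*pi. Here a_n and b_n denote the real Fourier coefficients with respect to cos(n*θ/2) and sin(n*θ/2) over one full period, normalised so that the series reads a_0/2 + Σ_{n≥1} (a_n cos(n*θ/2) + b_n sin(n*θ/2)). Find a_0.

a_0 = (1/(2*pi)) ∫_{-2*pi}^{2*pi} g(θ) dθ = (1/(2*pi)) · (2*pi) = 1.

1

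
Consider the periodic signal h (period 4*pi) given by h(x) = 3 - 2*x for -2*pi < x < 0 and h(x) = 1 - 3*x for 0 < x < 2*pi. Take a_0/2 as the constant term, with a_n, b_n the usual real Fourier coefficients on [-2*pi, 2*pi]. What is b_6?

5/3

b_6 = (1/(2*pi)) ∫_{-2*pi}^{2*pi} h(x) sin(3*x) dx.
Split the integral at the breakpoints.
Integrating by parts (boundary term plus one more integral), an antiderivative of (3 - 2*x) sin(3*x) is 2*x*cos(3*x)/3 - 2*sin(3*x)/9 - cos(3*x); evaluating from -2*pi to 0: ∫_{-2*pi}^{0} (3 - 2*x) sin(3*x) dx = (-1) - (-4*pi/3 - 1) = 4*pi/3.
Integrating by parts (boundary term plus one more integral), an antiderivative of (1 - 3*x) sin(3*x) is x*cos(3*x) - sin(3*x)/3 - cos(3*x)/3; evaluating from 0 to 2*pi: ∫_{0}^{2*pi} (1 - 3*x) sin(3*x) dx = (-1/3 + 2*pi) - (-1/3) = 2*pi.
Summing the pieces and multiplying by (1/(2*pi)) gives b_6 = 5/3.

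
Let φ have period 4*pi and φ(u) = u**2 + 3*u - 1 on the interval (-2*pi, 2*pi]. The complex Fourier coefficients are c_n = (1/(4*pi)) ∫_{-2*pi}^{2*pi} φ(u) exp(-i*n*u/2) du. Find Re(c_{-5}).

Since φ is real-valued, Re(c_{-5}) = (1/(4*pi)) ∫_{-2*pi}^{2*pi} φ(u) cos(-5*u/2) du = a_{5}/2.
Integrating by parts twice (tabular method), an antiderivative of (u**2 + 3*u - 1) cos(-5*u/2) is 2*u**2*sin(5*u/2)/5 + 6*u*sin(5*u/2)/5 + 8*u*cos(5*u/2)/25 - 66*sin(5*u/2)/125 + 12*cos(5*u/2)/25; evaluating from -2*pi to 2*pi: ∫_{-2*pi}^{2*pi} (u**2 + 3*u - 1) cos(-5*u/2) du = (-16*pi/25 - 12/25) - (-12/25 + 16*pi/25) = -32*pi/25.
Hence Re(c_{-5}) = (1/(4*pi))·(-32*pi/25) = -8/25.

-8/25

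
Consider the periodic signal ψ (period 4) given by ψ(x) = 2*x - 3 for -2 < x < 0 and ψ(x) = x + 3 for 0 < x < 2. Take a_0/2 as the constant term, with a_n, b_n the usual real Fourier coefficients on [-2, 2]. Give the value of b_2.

-3/pi

b_2 = 1/2 ∫_{-2}^{2} ψ(x) sin(pi*x) dx.
Split the integral at the breakpoints.
Integrating by parts (boundary term plus one more integral), an antiderivative of (2*x - 3) sin(pi*x) is -2*x*cos(pi*x)/pi + 2*sin(pi*x)/pi**2 + 3*cos(pi*x)/pi; evaluating from -2 to 0: ∫_{-2}^{0} (2*x - 3) sin(pi*x) dx = (3/pi) - (7/pi) = -4/pi.
Integrating by parts (boundary term plus one more integral), an antiderivative of (x + 3) sin(pi*x) is -x*cos(pi*x)/pi + sin(pi*x)/pi**2 - 3*cos(pi*x)/pi; evaluating from 0 to 2: ∫_{0}^{2} (x + 3) sin(pi*x) dx = (-5/pi) - (-3/pi) = -2/pi.
Summing the pieces and multiplying by (1/2) gives b_2 = -3/pi.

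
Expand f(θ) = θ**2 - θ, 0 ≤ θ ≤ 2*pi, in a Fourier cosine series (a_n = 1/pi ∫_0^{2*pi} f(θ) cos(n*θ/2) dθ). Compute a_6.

a_6 = 1/pi ∫_0^{2*pi} (θ**2 - θ) cos(3*θ) dθ.
Integrating by parts twice (tabular method), an antiderivative of (θ**2 - θ) cos(3*θ) is θ**2*sin(3*θ)/3 - θ*sin(3*θ)/3 + 2*θ*cos(3*θ)/9 - 2*sin(3*θ)/27 - cos(3*θ)/9; evaluating from 0 to 2*pi: ∫_{0}^{2*pi} (θ**2 - θ) cos(3*θ) dθ = (-1/9 + 4*pi/9) - (-1/9) = 4*pi/9.
Hence a_6 = (1/pi)·(4*pi/9) = 4/9.

4/9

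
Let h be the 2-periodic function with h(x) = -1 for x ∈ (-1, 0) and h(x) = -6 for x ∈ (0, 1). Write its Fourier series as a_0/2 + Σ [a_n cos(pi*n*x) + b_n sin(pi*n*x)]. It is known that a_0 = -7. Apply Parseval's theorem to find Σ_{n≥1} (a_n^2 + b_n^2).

Parseval: a_0^2/2 + Σ_{n≥1} (a_n^2+b_n^2) = ∫_{-1}^{1} h(x)^2 dx = 37.
Subtract a_0^2/2 = 49/2: Σ (a_n^2+b_n^2) = 25/2.

25/2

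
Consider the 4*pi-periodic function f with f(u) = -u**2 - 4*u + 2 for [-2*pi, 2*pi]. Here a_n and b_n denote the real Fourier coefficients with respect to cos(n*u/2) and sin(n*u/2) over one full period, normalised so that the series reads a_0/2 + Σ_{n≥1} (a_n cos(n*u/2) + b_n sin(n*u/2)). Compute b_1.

-16

b_1 = (1/(2*pi)) ∫_{-2*pi}^{2*pi} f(u) sin(u/2) du.
Integrating by parts twice (tabular method), an antiderivative of (-u**2 - 4*u + 2) sin(u/2) is 2*u**2*cos(u/2) - 8*u*sin(u/2) + 8*u*cos(u/2) - 16*sin(u/2) - 20*cos(u/2); evaluating from -2*pi to 2*pi: ∫_{-2*pi}^{2*pi} (-u**2 - 4*u + 2) sin(u/2) du = (-8*pi**2 - 16*pi + 20) - (-8*pi**2 + 20 + 16*pi) = -32*pi.
Hence b_1 = (1/(2*pi))·(-32*pi) = -16.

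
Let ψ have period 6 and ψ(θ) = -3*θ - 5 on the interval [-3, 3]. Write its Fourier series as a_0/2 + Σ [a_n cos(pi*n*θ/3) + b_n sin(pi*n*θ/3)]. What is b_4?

b_4 = 1/3 ∫_{-3}^{3} ψ(θ) sin(4*pi*θ/3) dθ.
Integrating by parts (boundary term plus one more integral), an antiderivative of (-3*θ - 5) sin(4*pi*θ/3) is 9*θ*cos(4*pi*θ/3)/(4*pi) - 27*sin(4*pi*θ/3)/(16*pi**2) + 15*cos(4*pi*θ/3)/(4*pi); evaluating from -3 to 3: ∫_{-3}^{3} (-3*θ - 5) sin(4*pi*θ/3) dθ = (21/(2*pi)) - (-3/pi) = 27/(2*pi).
Hence b_4 = (1/3)·(27/(2*pi)) = 9/(2*pi).

9/(2*pi)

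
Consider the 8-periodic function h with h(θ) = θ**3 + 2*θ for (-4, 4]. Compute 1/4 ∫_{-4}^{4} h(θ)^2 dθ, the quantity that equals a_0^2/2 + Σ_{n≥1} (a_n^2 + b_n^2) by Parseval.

170368/105

1/4 ∫_{-4}^{4} h(θ)^2 dθ = 1/4 · (681472/105) = 170368/105.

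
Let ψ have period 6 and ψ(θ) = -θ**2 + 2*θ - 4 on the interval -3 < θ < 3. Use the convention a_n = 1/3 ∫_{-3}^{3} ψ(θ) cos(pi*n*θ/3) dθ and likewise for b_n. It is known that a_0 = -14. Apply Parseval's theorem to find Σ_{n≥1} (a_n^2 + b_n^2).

Parseval: a_0^2/2 + Σ_{n≥1} (a_n^2+b_n^2) = 1/3 ∫_{-3}^{3} ψ(θ)^2 dθ = 682/5.
Subtract a_0^2/2 = 98: Σ (a_n^2+b_n^2) = 192/5.

192/5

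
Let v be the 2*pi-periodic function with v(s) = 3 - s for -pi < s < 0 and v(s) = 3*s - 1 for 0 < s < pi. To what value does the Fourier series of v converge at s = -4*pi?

1

s = -4*pi differs from s = 0 by -2 full period(s), and the series is 2*pi-periodic.
At s = 0 the one-sided limits are v(0^-) = 3 and v(0^+) = -1.
By Dirichlet's theorem the series converges to their average, [(3) + (-1)]/2 = 1.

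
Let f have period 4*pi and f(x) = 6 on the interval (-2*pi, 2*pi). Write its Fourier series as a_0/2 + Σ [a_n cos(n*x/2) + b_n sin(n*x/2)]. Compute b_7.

0

b_7 = (1/(2*pi)) ∫_{-2*pi}^{2*pi} f(x) sin(7*x/2) dx.
f is even and sin(7*x/2) is odd, so the integrand is odd over a symmetric interval and the integral vanishes.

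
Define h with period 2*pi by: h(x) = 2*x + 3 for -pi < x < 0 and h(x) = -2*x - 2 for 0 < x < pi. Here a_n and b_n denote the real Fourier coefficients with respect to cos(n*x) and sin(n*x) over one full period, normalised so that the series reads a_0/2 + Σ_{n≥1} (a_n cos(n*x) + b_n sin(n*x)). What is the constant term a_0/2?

1/2 - pi

a_0 = 1/pi ∫_{-pi}^{pi} h(x) dx = 1/pi · (pi*(1 - 2*pi)) = 1 - 2*pi.
So the constant term a_0/2 = 1/2 - pi.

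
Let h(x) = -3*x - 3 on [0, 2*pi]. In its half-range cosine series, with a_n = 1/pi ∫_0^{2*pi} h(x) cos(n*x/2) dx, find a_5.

a_5 = 1/pi ∫_0^{2*pi} (-3*x - 3) cos(5*x/2) dx.
Integrating by parts (boundary term plus one more integral), an antiderivative of (-3*x - 3) cos(5*x/2) is -6*x*sin(5*x/2)/5 - 6*sin(5*x/2)/5 - 12*cos(5*x/2)/25; evaluating from 0 to 2*pi: ∫_{0}^{2*pi} (-3*x - 3) cos(5*x/2) dx = (12/25) - (-12/25) = 24/25.
Hence a_5 = (1/pi)·(24/25) = 24/(25*pi).

24/(25*pi)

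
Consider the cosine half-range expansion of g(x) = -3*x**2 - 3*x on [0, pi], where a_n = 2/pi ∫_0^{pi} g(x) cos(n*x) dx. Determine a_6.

-1/3

a_6 = 2/pi ∫_0^{pi} (-3*x**2 - 3*x) cos(6*x) dx.
Integrating by parts twice (tabular method), an antiderivative of (-3*x**2 - 3*x) cos(6*x) is -x**2*sin(6*x)/2 - x*sin(6*x)/2 - x*cos(6*x)/6 + sin(6*x)/36 - cos(6*x)/12; evaluating from 0 to pi: ∫_{0}^{pi} (-3*x**2 - 3*x) cos(6*x) dx = (-pi/6 - 1/12) - (-1/12) = -pi/6.
Hence a_6 = (2/pi)·(-pi/6) = -1/3.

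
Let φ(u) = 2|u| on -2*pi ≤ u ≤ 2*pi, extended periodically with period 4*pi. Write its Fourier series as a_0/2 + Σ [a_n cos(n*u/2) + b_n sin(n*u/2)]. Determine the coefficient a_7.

a_7 = (1/(2*pi)) ∫_{-2*pi}^{2*pi} φ(u) cos(7*u/2) du.
φ is even and cos(7*u/2) is even, so the integrand is even and a_7 = 1/pi ∫_0^{2*pi} φ(u) cos(7*u/2) du.
Integrating by parts (boundary term plus one more integral), an antiderivative of (2*u) cos(7*u/2) is 4*u*sin(7*u/2)/7 + 8*cos(7*u/2)/49; evaluating from 0 to 2*pi: ∫_{0}^{2*pi} (2*u) cos(7*u/2) du = (-8/49) - (8/49) = -16/49.
Hence a_7 = (1/pi)·(-16/49) = -16/(49*pi).

-16/(49*pi)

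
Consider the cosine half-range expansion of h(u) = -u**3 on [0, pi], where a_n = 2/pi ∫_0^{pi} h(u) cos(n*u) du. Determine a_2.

-3*pi/2

a_2 = 2/pi ∫_0^{pi} (-u**3) cos(2*u) du.
Integrating by parts three times (tabular method), an antiderivative of (-u**3) cos(2*u) is -u**3*sin(2*u)/2 - 3*u**2*cos(2*u)/4 + 3*u*sin(2*u)/4 + 3*cos(2*u)/8; evaluating from 0 to pi: ∫_{0}^{pi} (-u**3) cos(2*u) du = (3/8 - 3*pi**2/4) - (3/8) = -3*pi**2/4.
Hence a_2 = (2/pi)·(-3*pi**2/4) = -3*pi/2.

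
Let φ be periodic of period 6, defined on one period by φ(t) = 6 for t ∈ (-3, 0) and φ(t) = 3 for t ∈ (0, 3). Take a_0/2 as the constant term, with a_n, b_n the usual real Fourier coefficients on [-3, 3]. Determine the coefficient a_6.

a_6 = 1/3 ∫_{-3}^{3} φ(t) cos(2*pi*t) dt.
Split the integral at the breakpoints.
Directly, an antiderivative of (6) cos(2*pi*t) is 3*sin(2*pi*t)/pi; evaluating from -3 to 0: ∫_{-3}^{0} (6) cos(2*pi*t) dt = (0) - (0) = 0.
Directly, an antiderivative of (3) cos(2*pi*t) is 3*sin(2*pi*t)/(2*pi); evaluating from 0 to 3: ∫_{0}^{3} (3) cos(2*pi*t) dt = (0) - (0) = 0.
Summing the pieces and multiplying by (1/3) gives a_6 = 0.

0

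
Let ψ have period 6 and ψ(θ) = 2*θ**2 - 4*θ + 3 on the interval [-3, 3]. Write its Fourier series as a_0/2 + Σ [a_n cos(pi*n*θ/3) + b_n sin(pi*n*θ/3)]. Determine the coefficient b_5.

-24/(5*pi)

b_5 = 1/3 ∫_{-3}^{3} ψ(θ) sin(5*pi*θ/3) dθ.
Integrating by parts twice (tabular method), an antiderivative of (2*θ**2 - 4*θ + 3) sin(5*pi*θ/3) is -6*θ**2*cos(5*pi*θ/3)/(5*pi) + 36*θ*sin(5*pi*θ/3)/(25*pi**2) + 12*θ*cos(5*pi*θ/3)/(5*pi) - 36*sin(5*pi*θ/3)/(25*pi**2) - 9*cos(5*pi*θ/3)/(5*pi) + 108*cos(5*pi*θ/3)/(125*pi**3); evaluating from -3 to 3: ∫_{-3}^{3} (2*θ**2 - 4*θ + 3) sin(5*pi*θ/3) dθ = (27*(-4 + 25*pi**2)/(125*pi**3)) - (9*(-12 + 275*pi**2)/(125*pi**3)) = -72/(5*pi).
Hence b_5 = (1/3)·(-72/(5*pi)) = -24/(5*pi).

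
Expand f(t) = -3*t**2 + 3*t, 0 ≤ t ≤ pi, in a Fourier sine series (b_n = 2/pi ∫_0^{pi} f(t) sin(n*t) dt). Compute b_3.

b_3 = 2/pi ∫_0^{pi} (-3*t**2 + 3*t) sin(3*t) dt.
Integrating by parts twice (tabular method), an antiderivative of (-3*t**2 + 3*t) sin(3*t) is t**2*cos(3*t) - 2*t*sin(3*t)/3 - t*cos(3*t) + sin(3*t)/3 - 2*cos(3*t)/9; evaluating from 0 to pi: ∫_{0}^{pi} (-3*t**2 + 3*t) sin(3*t) dt = (-pi**2 + 2/9 + pi) - (-2/9) = -pi**2 + 4/9 + pi.
Hence b_3 = (2/pi)·(-pi**2 + 4/9 + pi) = -2*pi + 8/(9*pi) + 2.

-2*pi + 8/(9*pi) + 2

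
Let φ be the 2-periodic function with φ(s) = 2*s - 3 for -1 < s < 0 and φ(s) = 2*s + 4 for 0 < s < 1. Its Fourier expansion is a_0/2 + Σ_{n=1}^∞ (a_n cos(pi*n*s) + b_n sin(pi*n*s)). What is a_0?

1

a_0 = ∫_{-1}^{1} φ(s) ds = 1.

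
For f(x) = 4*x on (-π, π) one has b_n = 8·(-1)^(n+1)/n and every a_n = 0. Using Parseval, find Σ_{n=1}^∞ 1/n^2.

pi**2/6

Parseval: Σ b_n^2 = (1/π) ∫_{-π}^{π} f(x)^2 dx = 32*pi**2/3.
Σ b_n^2 = Σ 64/n^2, so Σ 1/n^2 = (32*pi**2/3)/64 = pi**2/6.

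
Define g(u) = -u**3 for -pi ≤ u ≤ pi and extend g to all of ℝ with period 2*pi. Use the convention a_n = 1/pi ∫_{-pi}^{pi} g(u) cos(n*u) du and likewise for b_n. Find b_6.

-1/18 + pi**2/3

b_6 = 1/pi ∫_{-pi}^{pi} g(u) sin(6*u) du.
g is odd and sin(6*u) is odd, so the integrand is even and b_6 = 2/pi ∫_0^{pi} g(u) sin(6*u) du.
Integrating by parts three times (tabular method), an antiderivative of (-u**3) sin(6*u) is u**3*cos(6*u)/6 - u**2*sin(6*u)/12 - u*cos(6*u)/36 + sin(6*u)/216; evaluating from 0 to pi: ∫_{0}^{pi} (-u**3) sin(6*u) du = (-pi/36 + pi**3/6) - (0) = -pi/36 + pi**3/6.
Hence b_6 = (2/pi)·(-pi/36 + pi**3/6) = -1/18 + pi**2/3.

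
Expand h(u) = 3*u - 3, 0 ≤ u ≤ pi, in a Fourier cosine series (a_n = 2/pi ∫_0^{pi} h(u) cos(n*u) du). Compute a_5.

a_5 = 2/pi ∫_0^{pi} (3*u - 3) cos(5*u) du.
Integrating by parts (boundary term plus one more integral), an antiderivative of (3*u - 3) cos(5*u) is 3*u*sin(5*u)/5 - 3*sin(5*u)/5 + 3*cos(5*u)/25; evaluating from 0 to pi: ∫_{0}^{pi} (3*u - 3) cos(5*u) du = (-3/25) - (3/25) = -6/25.
Hence a_5 = (2/pi)·(-6/25) = -12/(25*pi).

-12/(25*pi)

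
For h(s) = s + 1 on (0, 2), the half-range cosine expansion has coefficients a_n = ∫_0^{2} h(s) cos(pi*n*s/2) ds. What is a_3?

-8/(9*pi**2)

a_3 = ∫_0^{2} (s + 1) cos(3*pi*s/2) ds.
Integrating by parts (boundary term plus one more integral), an antiderivative of (s + 1) cos(3*pi*s/2) is 2*s*sin(3*pi*s/2)/(3*pi) + 2*sin(3*pi*s/2)/(3*pi) + 4*cos(3*pi*s/2)/(9*pi**2); evaluating from 0 to 2: ∫_{0}^{2} (s + 1) cos(3*pi*s/2) ds = (-4/(9*pi**2)) - (4/(9*pi**2)) = -8/(9*pi**2).
Hence a_3 = -8/(9*pi**2).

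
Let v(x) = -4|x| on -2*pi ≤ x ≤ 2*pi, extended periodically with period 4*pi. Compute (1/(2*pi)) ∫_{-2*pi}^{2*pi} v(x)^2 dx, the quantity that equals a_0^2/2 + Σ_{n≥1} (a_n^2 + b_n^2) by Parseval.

(1/(2*pi)) ∫_{-2*pi}^{2*pi} v(x)^2 dx = (1/(2*pi)) · (256*pi**3/3) = 128*pi**2/3.

128*pi**2/3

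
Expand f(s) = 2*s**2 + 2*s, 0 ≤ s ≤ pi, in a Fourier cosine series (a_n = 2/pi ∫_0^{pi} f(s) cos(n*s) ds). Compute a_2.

2

a_2 = 2/pi ∫_0^{pi} (2*s**2 + 2*s) cos(2*s) ds.
Integrating by parts twice (tabular method), an antiderivative of (2*s**2 + 2*s) cos(2*s) is s**2*sin(2*s) + s*sin(2*s) + s*cos(2*s) - sin(2*s)/2 + cos(2*s)/2; evaluating from 0 to pi: ∫_{0}^{pi} (2*s**2 + 2*s) cos(2*s) ds = (1/2 + pi) - (1/2) = pi.
Hence a_2 = (2/pi)·(pi) = 2.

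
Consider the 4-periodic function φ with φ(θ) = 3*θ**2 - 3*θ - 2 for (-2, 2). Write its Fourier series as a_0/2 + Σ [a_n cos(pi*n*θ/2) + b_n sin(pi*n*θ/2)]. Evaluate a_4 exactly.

3/pi**2

a_4 = 1/2 ∫_{-2}^{2} φ(θ) cos(2*pi*θ) dθ.
Integrating by parts twice (tabular method), an antiderivative of (3*θ**2 - 3*θ - 2) cos(2*pi*θ) is 3*θ**2*sin(2*pi*θ)/(2*pi) - 3*θ*sin(2*pi*θ)/(2*pi) + 3*θ*cos(2*pi*θ)/(2*pi**2) - sin(2*pi*θ)/pi - 3*sin(2*pi*θ)/(4*pi**3) - 3*cos(2*pi*θ)/(4*pi**2); evaluating from -2 to 2: ∫_{-2}^{2} (3*θ**2 - 3*θ - 2) cos(2*pi*θ) dθ = (9/(4*pi**2)) - (-15/(4*pi**2)) = 6/pi**2.
Hence a_4 = (1/2)·(6/pi**2) = 3/pi**2.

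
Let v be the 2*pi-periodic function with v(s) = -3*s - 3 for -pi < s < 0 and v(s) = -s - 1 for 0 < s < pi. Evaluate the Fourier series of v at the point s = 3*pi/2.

-3 + 3*pi/2

s = 3*pi/2 differs from s = -pi/2 by 1 full period(s), and the series is 2*pi-periodic.
v is continuous at s = -pi/2 with value -3 + 3*pi/2, so the series converges to -3 + 3*pi/2 there.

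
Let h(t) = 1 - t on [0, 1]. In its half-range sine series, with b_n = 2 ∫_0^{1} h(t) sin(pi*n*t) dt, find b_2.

b_2 = 2 ∫_0^{1} (1 - t) sin(2*pi*t) dt.
Integrating by parts (boundary term plus one more integral), an antiderivative of (1 - t) sin(2*pi*t) is t*cos(2*pi*t)/(2*pi) - sin(2*pi*t)/(4*pi**2) - cos(2*pi*t)/(2*pi); evaluating from 0 to 1: ∫_{0}^{1} (1 - t) sin(2*pi*t) dt = (0) - (-1/(2*pi)) = 1/(2*pi).
Hence b_2 = 2·(1/(2*pi)) = 1/pi.

1/pi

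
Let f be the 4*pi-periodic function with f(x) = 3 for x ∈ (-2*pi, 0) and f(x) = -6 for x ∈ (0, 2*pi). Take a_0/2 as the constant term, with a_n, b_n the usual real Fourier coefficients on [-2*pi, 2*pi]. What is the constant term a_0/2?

-3/2

a_0 = (1/(2*pi)) ∫_{-2*pi}^{2*pi} f(x) dx = (1/(2*pi)) · (-6*pi) = -3.
So the constant term a_0/2 = -3/2.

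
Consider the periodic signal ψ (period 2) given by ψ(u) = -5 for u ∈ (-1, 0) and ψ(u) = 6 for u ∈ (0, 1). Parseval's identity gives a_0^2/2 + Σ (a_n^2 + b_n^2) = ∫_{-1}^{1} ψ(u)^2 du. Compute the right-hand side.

∫_{-1}^{1} ψ(u)^2 du = 61.

61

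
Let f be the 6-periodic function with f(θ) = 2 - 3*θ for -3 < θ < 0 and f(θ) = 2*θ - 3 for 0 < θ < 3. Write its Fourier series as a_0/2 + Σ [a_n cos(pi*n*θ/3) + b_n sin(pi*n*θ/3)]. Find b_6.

b_6 = 1/3 ∫_{-3}^{3} f(θ) sin(2*pi*θ) dθ.
Split the integral at the breakpoints.
Integrating by parts (boundary term plus one more integral), an antiderivative of (2 - 3*θ) sin(2*pi*θ) is 3*θ*cos(2*pi*θ)/(2*pi) - 3*sin(2*pi*θ)/(4*pi**2) - cos(2*pi*θ)/pi; evaluating from -3 to 0: ∫_{-3}^{0} (2 - 3*θ) sin(2*pi*θ) dθ = (-1/pi) - (-11/(2*pi)) = 9/(2*pi).
Integrating by parts (boundary term plus one more integral), an antiderivative of (2*θ - 3) sin(2*pi*θ) is -θ*cos(2*pi*θ)/pi + sin(2*pi*θ)/(2*pi**2) + 3*cos(2*pi*θ)/(2*pi); evaluating from 0 to 3: ∫_{0}^{3} (2*θ - 3) sin(2*pi*θ) dθ = (-3/(2*pi)) - (3/(2*pi)) = -3/pi.
Summing the pieces and multiplying by (1/3) gives b_6 = 1/(2*pi).

1/(2*pi)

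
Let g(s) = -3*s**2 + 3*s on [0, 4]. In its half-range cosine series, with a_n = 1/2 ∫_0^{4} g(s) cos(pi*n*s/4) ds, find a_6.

a_6 = 1/2 ∫_0^{4} (-3*s**2 + 3*s) cos(3*pi*s/2) ds.
Integrating by parts twice (tabular method), an antiderivative of (-3*s**2 + 3*s) cos(3*pi*s/2) is -2*s**2*sin(3*pi*s/2)/pi + 2*s*sin(3*pi*s/2)/pi - 8*s*cos(3*pi*s/2)/(3*pi**2) + 16*sin(3*pi*s/2)/(9*pi**3) + 4*cos(3*pi*s/2)/(3*pi**2); evaluating from 0 to 4: ∫_{0}^{4} (-3*s**2 + 3*s) cos(3*pi*s/2) ds = (-28/(3*pi**2)) - (4/(3*pi**2)) = -32/(3*pi**2).
Hence a_6 = (1/2)·(-32/(3*pi**2)) = -16/(3*pi**2).

-16/(3*pi**2)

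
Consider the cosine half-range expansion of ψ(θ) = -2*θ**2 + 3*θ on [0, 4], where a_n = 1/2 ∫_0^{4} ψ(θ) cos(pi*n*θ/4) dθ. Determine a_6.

-32/(9*pi**2)

a_6 = 1/2 ∫_0^{4} (-2*θ**2 + 3*θ) cos(3*pi*θ/2) dθ.
Integrating by parts twice (tabular method), an antiderivative of (-2*θ**2 + 3*θ) cos(3*pi*θ/2) is -4*θ**2*sin(3*pi*θ/2)/(3*pi) + 2*θ*sin(3*pi*θ/2)/pi - 16*θ*cos(3*pi*θ/2)/(9*pi**2) + 32*sin(3*pi*θ/2)/(27*pi**3) + 4*cos(3*pi*θ/2)/(3*pi**2); evaluating from 0 to 4: ∫_{0}^{4} (-2*θ**2 + 3*θ) cos(3*pi*θ/2) dθ = (-52/(9*pi**2)) - (4/(3*pi**2)) = -64/(9*pi**2).
Hence a_6 = (1/2)·(-64/(9*pi**2)) = -32/(9*pi**2).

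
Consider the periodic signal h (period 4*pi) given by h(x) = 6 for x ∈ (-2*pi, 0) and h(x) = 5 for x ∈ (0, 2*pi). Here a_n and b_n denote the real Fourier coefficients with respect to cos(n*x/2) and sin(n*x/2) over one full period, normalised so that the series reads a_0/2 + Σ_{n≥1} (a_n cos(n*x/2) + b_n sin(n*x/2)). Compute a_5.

a_5 = (1/(2*pi)) ∫_{-2*pi}^{2*pi} h(x) cos(5*x/2) dx.
Split the integral at the breakpoints.
Directly, an antiderivative of (6) cos(5*x/2) is 12*sin(5*x/2)/5; evaluating from -2*pi to 0: ∫_{-2*pi}^{0} (6) cos(5*x/2) dx = (0) - (0) = 0.
Directly, an antiderivative of (5) cos(5*x/2) is 2*sin(5*x/2); evaluating from 0 to 2*pi: ∫_{0}^{2*pi} (5) cos(5*x/2) dx = (0) - (0) = 0.
Summing the pieces and multiplying by (1/(2*pi)) gives a_5 = 0.

0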